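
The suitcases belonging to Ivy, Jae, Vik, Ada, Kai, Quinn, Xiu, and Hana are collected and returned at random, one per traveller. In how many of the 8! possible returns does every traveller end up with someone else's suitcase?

14833

Let Aᵢ be the assignments in which traveller i gets their own suitcase. We want the size of the complement of A₁∪…∪A_8.
By inclusion–exclusion this is Σ_{j=0}^{8} (−1)^j C(8,j)·(8−j)!.
Computing: 40320 − 40320 + 20160 − 6720 + 1680 − 336 + 56 − 8 + 1 = 14833.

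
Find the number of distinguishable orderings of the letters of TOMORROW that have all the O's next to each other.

Treat the 3 copies of O as a single block. The multiset to arrange is then {OOO, M, R, R, T, W}, 6 items in all.
That gives (6)!/(2!) = 360 arrangements.

360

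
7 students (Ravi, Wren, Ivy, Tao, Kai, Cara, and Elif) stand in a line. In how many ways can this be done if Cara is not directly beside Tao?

3600

Of the 7! = 5040 arrangements, those with Cara and Tao adjacent number 2 × 6! = 1440 (treat the pair as a block with 2 internal orders).
Complementary counting: 5040 − 1440 = 3600.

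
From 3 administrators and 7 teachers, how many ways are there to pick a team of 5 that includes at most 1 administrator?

126

Split by how many administrators are chosen (0 through 1).
Sum: C(3,0)·C(7,5) + C(3,1)·C(7,4) = 21 + 105 = 126.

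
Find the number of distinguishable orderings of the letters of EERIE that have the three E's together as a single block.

Treat the 3 copies of E as a single block. The multiset to arrange is then {EEE, I, R}, 3 items in all.
All 3 items are distinct, so there are (3)! = 6 arrangements.

6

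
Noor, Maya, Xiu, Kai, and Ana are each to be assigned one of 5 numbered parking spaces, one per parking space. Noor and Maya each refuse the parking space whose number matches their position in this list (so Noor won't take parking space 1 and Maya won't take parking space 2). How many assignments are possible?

78

Let Aᵢ (for i ∈ {1, 2}) be the placements that put person i in their forbidden parking space. Any j of these fix j positions, leaving (5−j)! ways to fill the rest, and there are C(2,j) ways to pick which j.
By inclusion–exclusion, the number of valid placements is Σ_{j=0}^{2} (−1)^j C(2,j)·(5−j)!.
Computing: 120 − 48 + 6 = 78.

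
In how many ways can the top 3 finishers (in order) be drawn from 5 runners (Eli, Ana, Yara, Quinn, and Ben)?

There are 5 choices for 1st place, 4 for 2nd, and 3 for 3rd.
That gives 5 × 4 × 3 = 60.

60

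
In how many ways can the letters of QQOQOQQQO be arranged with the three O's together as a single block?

Treat the 3 copies of O as a single block. The multiset to arrange is then {OOO, Q, Q, Q, Q, Q, Q}, 7 items in all.
That gives (7)!/(6!) = 7 arrangements.

7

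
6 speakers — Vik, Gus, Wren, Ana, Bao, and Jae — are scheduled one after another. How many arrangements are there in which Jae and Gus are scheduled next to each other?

240

Glue Jae and Gus into one block (2 internal orders), leaving 5 units to arrange in a row.
So the count is 2·(5)! = 240.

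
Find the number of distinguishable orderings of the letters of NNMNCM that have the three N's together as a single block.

Treat the 3 copies of N as a single block. The multiset to arrange is then {NNN, C, M, M}, 4 items in all.
That gives (4)!/(2!) = 12 arrangements.

12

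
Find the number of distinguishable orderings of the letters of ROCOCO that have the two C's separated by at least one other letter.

40

Total arrangements of ROCOCO: 6!/(3!·2!) = 60.
If the two C's are adjacent, glue them into one block, leaving 5 items to arrange: (5)!/(3!) = 20 ways.
Subtracting, 60 − 20 = 40 arrangements keep the C's apart.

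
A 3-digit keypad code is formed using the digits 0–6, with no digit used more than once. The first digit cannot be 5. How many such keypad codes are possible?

The first digit has 7−1 = 6 choices (anything except 5).
The remaining 2 digits are filled from the other 6 symbols without repetition: 6 × 5 = 30.
Total: 6 × 30 = 180.

180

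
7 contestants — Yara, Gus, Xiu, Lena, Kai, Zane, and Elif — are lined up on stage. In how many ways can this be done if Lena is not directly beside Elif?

3600

There are 7! = 5040 arrangements in all. If Lena and Elif are adjacent, merging them into one block gives 2·(6)! = 1440 arrangements.
So 5040 − 1440 = 3600 arrangements keep them apart.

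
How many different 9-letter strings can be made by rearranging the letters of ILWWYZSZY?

45360

Letter multiplicities in ILWWYZSZY: I×1, L×1, S×1, W×2, Y×2, Z×2.
So there are 9! / (2!·2!·2!) = 45360 distinguishable arrangements.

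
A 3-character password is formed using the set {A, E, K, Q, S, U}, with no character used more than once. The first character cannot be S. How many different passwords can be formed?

The first character has 6−1 = 5 choices (anything except S).
The remaining 2 characters are filled from the other 5 symbols without repetition: 5 × 4 = 20.
Total: 5 × 20 = 100.

100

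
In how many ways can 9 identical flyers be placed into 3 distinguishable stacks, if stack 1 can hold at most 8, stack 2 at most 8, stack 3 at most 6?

47

Without the upper bounds there are C(11,2) = 55 ways to split 9 among 3 stacks.
Subtract solutions that violate a single cap (substitute x_i' = x_i − (cap_i+1)): x_1 ≥ 9 gives C(2,2) = 1; x_2 ≥ 9 gives C(2,2) = 1; x_3 ≥ 7 gives C(4,2) = 6. Together 8.
No two caps can be exceeded simultaneously, so the pair terms are all 0.
By inclusion–exclusion the count is 55 − 8 + 0 = 47.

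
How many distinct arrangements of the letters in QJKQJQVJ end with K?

140

Fix K in the last position and arrange the remaining 7 letters.
Those 7 letters have J appearing 3 times and Q appearing 3 times, giving (7)!/(3!·3!) = 140.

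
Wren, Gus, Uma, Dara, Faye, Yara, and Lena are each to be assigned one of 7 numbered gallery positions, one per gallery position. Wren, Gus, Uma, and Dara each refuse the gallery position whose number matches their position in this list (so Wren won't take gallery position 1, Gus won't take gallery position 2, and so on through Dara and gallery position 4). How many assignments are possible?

Let Aᵢ (for 1 ≤ i ≤ 4) be the placements that put person i in their forbidden gallery position. Any j of these fix j positions, leaving (7−j)! ways to fill the rest, and there are C(4,j) ways to pick which j.
By inclusion–exclusion, the number of valid placements is Σ_{j=0}^{4} (−1)^j C(4,j)·(7−j)!.
Computing: 5040 − 2880 + 720 − 96 + 6 = 2790.

2790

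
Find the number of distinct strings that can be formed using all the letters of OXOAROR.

Letter multiplicities in OXOAROR: A×1, O×3, R×2, X×1.
Dividing 7! = 5040 by 3!·2! = 12 for the repeated letters gives 420.

420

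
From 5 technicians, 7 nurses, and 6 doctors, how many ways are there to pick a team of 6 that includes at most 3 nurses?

Split by how many nurses are chosen (0 through 3).
Sum: C(7,0)·C(11,6) + C(7,1)·C(11,5) + C(7,2)·C(11,4) + C(7,3)·C(11,3) = 462 + 3234 + 6930 + 5775 = 16401.

16401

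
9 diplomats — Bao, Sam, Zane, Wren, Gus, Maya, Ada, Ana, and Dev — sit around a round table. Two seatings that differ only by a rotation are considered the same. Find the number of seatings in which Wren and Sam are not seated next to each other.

All circular seatings of 9 people number (8)! = 40320.
Seatings with Wren beside Sam: treat them as a block with 2 internal orders, giving 2 × (7)! = 10080.
Subtracting, 40320 − 10080 = 30240.

30240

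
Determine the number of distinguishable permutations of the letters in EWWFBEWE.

1120

Letter multiplicities in EWWFBEWE: B×1, E×3, F×1, W×3.
So there are 8! / (3!·3!) = 1120 distinguishable arrangements.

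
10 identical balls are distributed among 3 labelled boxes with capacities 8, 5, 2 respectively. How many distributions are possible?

15

Ignoring the caps, the number of non-negative solutions to x_1+…+x_3 = 10 is C(12,2) = 66.
Subtract solutions that violate a single cap (substitute x_i' = x_i − (cap_i+1)): x_1 ≥ 9 gives C(3,2) = 3; x_2 ≥ 6 gives C(6,2) = 15; x_3 ≥ 3 gives C(9,2) = 36. Together 54.
Add back pairs where two caps are both exceeded: 0 + 0 + 3 = 3.
By inclusion–exclusion the count is 66 − 54 + 3 = 15.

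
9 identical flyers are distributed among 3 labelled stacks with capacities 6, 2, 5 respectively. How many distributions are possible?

Ignoring the caps, the number of non-negative solutions to x_1+…+x_3 = 9 is C(11,2) = 55.
Subtract solutions that violate a single cap (substitute x_i' = x_i − (cap_i+1)): x_1 ≥ 7 gives C(4,2) = 6; x_2 ≥ 3 gives C(8,2) = 28; x_3 ≥ 6 gives C(5,2) = 10. Together 44.
Add back pairs where two caps are both exceeded: 0 + 0 + 1 = 1.
By inclusion–exclusion the count is 55 − 44 + 1 = 12.

12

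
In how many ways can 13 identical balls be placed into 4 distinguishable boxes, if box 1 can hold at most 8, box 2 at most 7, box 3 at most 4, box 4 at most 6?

Ignoring the caps, the number of non-negative solutions to x_1+…+x_4 = 13 is C(16,3) = 560.
Subtract solutions that violate a single cap (substitute x_i' = x_i − (cap_i+1)): x_1 ≥ 9 gives C(7,3) = 35; x_2 ≥ 8 gives C(8,3) = 56; x_3 ≥ 5 gives C(11,3) = 165; x_4 ≥ 7 gives C(9,3) = 84. Together 340.
Add back pairs where two caps are both exceeded: 0 + 0 + 0 + 1 + 0 + 4 = 5.
By inclusion–exclusion the count is 560 − 340 + 5 = 225.

225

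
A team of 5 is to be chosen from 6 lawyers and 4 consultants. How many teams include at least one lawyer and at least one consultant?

246

With no constraint there are C(10,5) = 252 possible selections.
Selections missing a whole group: no lawyers → C(4,5) = 0; no consultants → C(6,5) = 6.
Both groups omitted at once is impossible, so 252 − 6 = 246.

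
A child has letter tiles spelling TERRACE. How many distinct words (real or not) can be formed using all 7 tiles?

1260

The 7 letters of TERRACE have repeats: E appearing twice and R appearing twice.
Dividing 7! = 5040 by 2!·2! = 4 for the repeated letters gives 1260.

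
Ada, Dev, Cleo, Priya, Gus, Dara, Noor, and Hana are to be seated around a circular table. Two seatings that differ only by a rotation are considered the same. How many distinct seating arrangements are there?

5040

Seat Ada anywhere (absorbing the rotational symmetry), then permute the other 7: (7)! = 5040.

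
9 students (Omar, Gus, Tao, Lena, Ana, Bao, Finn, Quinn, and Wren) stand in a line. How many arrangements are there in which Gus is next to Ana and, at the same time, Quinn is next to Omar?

Treat {Gus,Ana} as one block (2 orders) and {Quinn,Omar} as another (2 orders).
That leaves 7 units to arrange: 2 × 2 × 7! = 4 × 5040 = 20160.

20160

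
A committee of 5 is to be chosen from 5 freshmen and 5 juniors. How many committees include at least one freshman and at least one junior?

250

Total 5-person selections from all 10: C(10,5) = 252.
Selections missing a whole group: no freshmen → C(5,5) = 1; no juniors → C(5,5) = 1.
Both groups omitted at once is impossible, so 252 − 2 = 250.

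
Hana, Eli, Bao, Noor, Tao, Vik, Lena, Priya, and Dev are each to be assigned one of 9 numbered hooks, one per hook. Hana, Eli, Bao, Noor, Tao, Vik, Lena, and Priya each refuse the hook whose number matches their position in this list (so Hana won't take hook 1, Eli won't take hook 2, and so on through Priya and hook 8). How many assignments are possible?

148329

Let Aᵢ (for 1 ≤ i ≤ 8) be the placements that put person i in their forbidden hook. Any j of these fix j positions, leaving (9−j)! ways to fill the rest, and there are C(8,j) ways to pick which j.
By inclusion–exclusion, the number of valid placements is Σ_{j=0}^{8} (−1)^j C(8,j)·(9−j)!.
Computing: 362880 − 322560 + 141120 − 40320 + 8400 − 1344 + 168 − 16 + 1 = 148329.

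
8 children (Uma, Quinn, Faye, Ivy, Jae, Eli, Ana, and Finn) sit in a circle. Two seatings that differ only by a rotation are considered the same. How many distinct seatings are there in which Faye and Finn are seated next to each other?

1440

Treat {Faye, Finn} as one unit (2 internal orders) and seat the resulting 7 units around the table: (6)! circular arrangements.
So 2 × (6)! = 2 × 720 = 1440.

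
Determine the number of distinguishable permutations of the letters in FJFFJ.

10

FJFFJ has 5 letters with F appearing 3 times and J appearing twice.
So there are 5! / (3!·2!) = 10 distinguishable arrangements.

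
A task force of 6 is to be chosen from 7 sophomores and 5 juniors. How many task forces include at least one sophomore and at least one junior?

Total 6-person selections from all 12: C(12,6) = 924.
Subtract selections that omit an entire group: no sophomores → C(5,6) = 0; no juniors → C(7,6) = 7.
Both groups omitted at once is impossible, so 924 − 7 = 917.

917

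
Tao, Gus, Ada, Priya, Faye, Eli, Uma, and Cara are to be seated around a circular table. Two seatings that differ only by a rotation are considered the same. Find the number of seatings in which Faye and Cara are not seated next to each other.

3600

Without the restriction there are (7)! = 5040 seatings.
Seatings with Faye beside Cara: treat them as a block with 2 internal orders, giving 2 × (6)! = 1440.
Subtracting, 5040 − 1440 = 3600.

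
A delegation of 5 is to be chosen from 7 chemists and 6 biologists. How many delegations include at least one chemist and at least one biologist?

1260

Unrestricted: C(13,5) = 1287 ways to pick any 5 of the 13.
Selections missing a whole group: no chemists → C(6,5) = 6; no biologists → C(7,5) = 21.
Both groups omitted at once is impossible, so 1287 − 27 = 1260.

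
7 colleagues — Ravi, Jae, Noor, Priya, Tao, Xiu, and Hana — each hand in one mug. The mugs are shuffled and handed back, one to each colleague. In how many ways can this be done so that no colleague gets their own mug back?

This is the derangement count D_7: permutations of 7 items with no fixed point.
By inclusion–exclusion this is Σ_{j=0}^{7} (−1)^j C(7,j)·(7−j)!.
Computing: 5040 − 5040 + 2520 − 840 + 210 − 42 + 7 − 1 = 1854.

1854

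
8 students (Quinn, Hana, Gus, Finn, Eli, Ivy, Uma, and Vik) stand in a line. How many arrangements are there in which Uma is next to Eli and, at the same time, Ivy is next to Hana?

2880

Treat {Uma,Eli} as one block (2 orders) and {Ivy,Hana} as another (2 orders).
That leaves 6 units to arrange: 2 × 2 × 6! = 4 × 720 = 2880.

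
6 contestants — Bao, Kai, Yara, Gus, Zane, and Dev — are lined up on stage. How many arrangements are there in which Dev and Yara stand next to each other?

240

Place the 4 others and the Dev-Yara pair as 5 objects in a line; the pair has 2 internal arrangements.
So the count is 2·(5)! = 240.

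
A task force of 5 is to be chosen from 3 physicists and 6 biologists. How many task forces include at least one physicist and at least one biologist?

120

With no constraint there are C(9,5) = 126 possible selections.
Selections missing a whole group: no physicists → C(6,5) = 6; no biologists → C(3,5) = 0.
Both groups omitted at once is impossible, so 126 − 6 = 120.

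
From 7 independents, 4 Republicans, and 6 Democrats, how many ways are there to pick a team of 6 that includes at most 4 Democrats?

12309

Split by how many Democrats are chosen (0 through 4).
Sum: C(6,0)·C(11,6) + C(6,1)·C(11,5) + C(6,2)·C(11,4) + C(6,3)·C(11,3) + C(6,4)·C(11,2) = 462 + 2772 + 4950 + 3300 + 825 = 12309.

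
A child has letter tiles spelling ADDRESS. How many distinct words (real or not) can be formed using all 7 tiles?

1260

The 7 letters of ADDRESS have repeats: D appearing twice and S appearing twice.
So there are 7! / (2!·2!) = 1260 distinguishable arrangements.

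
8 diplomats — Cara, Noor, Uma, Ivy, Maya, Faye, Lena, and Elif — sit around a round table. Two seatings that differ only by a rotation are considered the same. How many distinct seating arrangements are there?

Fix one person's seat to break rotational symmetry; the remaining 7 people can be arranged in (7)! = 5040 ways.

5040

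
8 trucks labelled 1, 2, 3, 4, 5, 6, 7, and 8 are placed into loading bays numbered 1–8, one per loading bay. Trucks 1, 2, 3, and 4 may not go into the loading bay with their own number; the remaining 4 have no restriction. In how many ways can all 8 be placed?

Let Aᵢ (for 1 ≤ i ≤ 4) be the placements that put truck i in its forbidden loading bay. Any j of these fix j positions, leaving (8−j)! ways to fill the rest, and there are C(4,j) ways to pick which j.
By inclusion–exclusion, the number of valid placements is Σ_{j=0}^{4} (−1)^j C(4,j)·(8−j)!.
Computing: 40320 − 20160 + 4320 − 480 + 24 = 24024.

24024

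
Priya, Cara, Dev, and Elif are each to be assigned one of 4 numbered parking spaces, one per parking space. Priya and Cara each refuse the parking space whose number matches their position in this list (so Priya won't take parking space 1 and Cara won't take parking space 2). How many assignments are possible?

14

Let Aᵢ (for i ∈ {1, 2}) be the placements that put person i in their forbidden parking space. Any j of these fix j positions, leaving (4−j)! ways to fill the rest, and there are C(2,j) ways to pick which j.
By inclusion–exclusion, the number of valid placements is Σ_{j=0}^{2} (−1)^j C(2,j)·(4−j)!.
Computing: 24 − 12 + 2 = 14.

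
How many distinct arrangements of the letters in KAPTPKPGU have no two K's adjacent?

Total arrangements of KAPTPKPGU: 9!/(3!·2!) = 30240.
If the two K's are adjacent, glue them into one block, leaving 8 items to arrange: (8)!/(3!) = 6720 ways.
Hence 30240 − 6720 = 23520.

23520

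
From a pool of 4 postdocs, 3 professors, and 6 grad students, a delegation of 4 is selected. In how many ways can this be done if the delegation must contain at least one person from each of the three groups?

360

Total 4-person selections from all 13: C(13,4) = 715.
Selections missing a whole group: no postdocs → C(9,4) = 126; no professors → C(10,4) = 210; no grad students → C(7,4) = 35.
Add back selections omitting two groups (i.e. drawn from a single group): C(4,4) + C(3,4) + C(6,4) = 16.
By inclusion–exclusion: 715 − 371 + 16 = 360.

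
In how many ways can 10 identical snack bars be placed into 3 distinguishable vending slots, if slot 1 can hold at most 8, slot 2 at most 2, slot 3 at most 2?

Ignoring the caps, the number of non-negative solutions to x_1+…+x_3 = 10 is C(12,2) = 66.
Subtract solutions that violate a single cap (substitute x_i' = x_i − (cap_i+1)): x_1 ≥ 9 gives C(3,2) = 3; x_2 ≥ 3 gives C(9,2) = 36; x_3 ≥ 3 gives C(9,2) = 36. Together 75.
Add back pairs where two caps are both exceeded: 0 + 0 + 15 = 15.
By inclusion–exclusion the count is 66 − 75 + 15 = 6.

6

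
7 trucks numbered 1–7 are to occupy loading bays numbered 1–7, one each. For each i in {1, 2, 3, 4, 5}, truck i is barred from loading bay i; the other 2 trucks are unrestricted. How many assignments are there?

2428

Let Aᵢ (for 1 ≤ i ≤ 5) be the placements that put truck i in its forbidden loading bay. Any j of these fix j positions, leaving (7−j)! ways to fill the rest, and there are C(5,j) ways to pick which j.
By inclusion–exclusion, the number of valid placements is Σ_{j=0}^{5} (−1)^j C(5,j)·(7−j)!.
Computing: 5040 − 3600 + 1200 − 240 + 30 − 2 = 2428.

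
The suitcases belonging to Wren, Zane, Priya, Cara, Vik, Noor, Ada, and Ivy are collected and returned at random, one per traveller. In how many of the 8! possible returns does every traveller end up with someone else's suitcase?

14833

This is the derangement count D_8: permutations of 8 items with no fixed point.
By inclusion–exclusion this is Σ_{j=0}^{8} (−1)^j C(8,j)·(8−j)!.
Computing: 40320 − 40320 + 20160 − 6720 + 1680 − 336 + 56 − 8 + 1 = 14833.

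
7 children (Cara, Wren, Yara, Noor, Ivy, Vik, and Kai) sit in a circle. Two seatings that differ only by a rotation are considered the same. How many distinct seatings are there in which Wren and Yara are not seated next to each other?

480

Without the restriction there are (6)! = 720 seatings.
Seatings with Wren beside Yara: treat them as a block with 2 internal orders, giving 2 × (5)! = 240.
Subtracting, 720 − 240 = 480.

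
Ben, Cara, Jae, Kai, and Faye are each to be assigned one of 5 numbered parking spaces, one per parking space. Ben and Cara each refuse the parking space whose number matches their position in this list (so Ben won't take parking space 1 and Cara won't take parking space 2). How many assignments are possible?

Let Aᵢ (for i ∈ {1, 2}) be the placements that put person i in their forbidden parking space. Any j of these fix j positions, leaving (5−j)! ways to fill the rest, and there are C(2,j) ways to pick which j.
By inclusion–exclusion, the number of valid placements is Σ_{j=0}^{2} (−1)^j C(2,j)·(5−j)!.
Computing: 120 − 48 + 6 = 78.

78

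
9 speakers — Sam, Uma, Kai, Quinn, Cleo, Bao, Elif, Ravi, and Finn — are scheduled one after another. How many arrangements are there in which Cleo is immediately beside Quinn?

Treat {Cleo, Quinn} as a single unit. There are 8 units to order, and the pair itself can be ordered 2 ways.
So the count is 2·(8)! = 80640.

80640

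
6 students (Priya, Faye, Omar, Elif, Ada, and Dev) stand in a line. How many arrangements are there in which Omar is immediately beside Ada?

Treat {Omar, Ada} as a single unit. There are 5 units to order, and the pair itself can be ordered 2 ways.
That gives 2 × 5! = 2 × 120 = 240.

240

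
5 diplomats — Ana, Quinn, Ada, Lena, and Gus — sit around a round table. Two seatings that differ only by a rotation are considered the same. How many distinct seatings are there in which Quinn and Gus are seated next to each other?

Treat {Quinn, Gus} as one unit (2 internal orders) and seat the resulting 4 units around the table: (3)! circular arrangements.
So 2 × (3)! = 2 × 6 = 12.

12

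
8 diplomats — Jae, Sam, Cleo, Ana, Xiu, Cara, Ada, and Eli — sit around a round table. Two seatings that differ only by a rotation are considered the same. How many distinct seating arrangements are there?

5040

Seat Jae anywhere (absorbing the rotational symmetry), then permute the other 7: (7)! = 5040.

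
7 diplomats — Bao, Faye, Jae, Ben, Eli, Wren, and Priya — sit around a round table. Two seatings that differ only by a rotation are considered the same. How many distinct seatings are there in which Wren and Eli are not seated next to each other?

All circular seatings of 7 people number (6)! = 720.
Seatings with Wren beside Eli: treat them as a block with 2 internal orders, giving 2 × (5)! = 240.
Subtracting, 720 − 240 = 480.

480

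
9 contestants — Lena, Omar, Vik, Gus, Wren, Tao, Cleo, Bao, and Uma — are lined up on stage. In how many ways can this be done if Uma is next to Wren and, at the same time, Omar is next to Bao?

20160

Treat {Uma,Wren} as one block (2 orders) and {Omar,Bao} as another (2 orders).
That leaves 7 units to arrange: 2 × 2 × 7! = 4 × 5040 = 20160.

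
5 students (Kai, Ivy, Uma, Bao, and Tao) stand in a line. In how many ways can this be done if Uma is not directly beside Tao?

There are 5! = 120 arrangements in all. If Uma and Tao are adjacent, merging them into one block gives 2·(4)! = 48 arrangements.
Complementary counting: 120 − 48 = 72.

72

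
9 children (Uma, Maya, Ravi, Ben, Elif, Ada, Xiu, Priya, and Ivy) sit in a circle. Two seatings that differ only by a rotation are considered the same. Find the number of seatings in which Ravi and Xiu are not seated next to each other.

All circular seatings of 9 people number (8)! = 40320.
Seatings with Ravi beside Xiu: treat them as a block with 2 internal orders, giving 2 × (7)! = 10080.
Subtracting, 40320 − 10080 = 30240.

30240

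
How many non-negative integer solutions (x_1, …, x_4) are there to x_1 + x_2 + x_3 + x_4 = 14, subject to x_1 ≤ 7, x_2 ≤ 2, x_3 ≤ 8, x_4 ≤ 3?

54

Without the upper bounds there are C(17,3) = 680 ways to split 14 among 4 variables.
Subtract solutions that violate a single cap (substitute x_i' = x_i − (cap_i+1)): x_1 ≥ 8 gives C(9,3) = 84; x_2 ≥ 3 gives C(14,3) = 364; x_3 ≥ 9 gives C(8,3) = 56; x_4 ≥ 4 gives C(13,3) = 286. Together 790.
Add back pairs where two caps are both exceeded: 20 + 0 + 10 + 10 + 120 + 4 = 164.
By inclusion–exclusion the count is 680 − 790 + 164 = 54.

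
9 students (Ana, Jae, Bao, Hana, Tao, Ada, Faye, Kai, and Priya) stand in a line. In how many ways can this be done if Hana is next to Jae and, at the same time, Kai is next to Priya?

Treat {Hana,Jae} as one block (2 orders) and {Kai,Priya} as another (2 orders).
That leaves 7 units to arrange: 2 × 2 × 7! = 4 × 5040 = 20160.

20160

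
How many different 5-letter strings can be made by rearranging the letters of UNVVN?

30

The 5 letters of UNVVN have repeats: N appearing twice and V appearing twice.
Dividing 5! = 120 by 2!·2! = 4 for the repeated letters gives 30.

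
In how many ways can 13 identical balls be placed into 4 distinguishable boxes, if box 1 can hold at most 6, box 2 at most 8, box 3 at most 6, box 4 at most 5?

Ignoring the caps, the number of non-negative solutions to x_1+…+x_4 = 13 is C(16,3) = 560.
Subtract solutions that violate a single cap (substitute x_i' = x_i − (cap_i+1)): x_1 ≥ 7 gives C(9,3) = 84; x_2 ≥ 9 gives C(7,3) = 35; x_3 ≥ 7 gives C(9,3) = 84; x_4 ≥ 6 gives C(10,3) = 120. Together 323.
Add back pairs where two caps are both exceeded: 0 + 0 + 1 + 0 + 0 + 1 = 2.
By inclusion–exclusion the count is 560 − 323 + 2 = 239.

239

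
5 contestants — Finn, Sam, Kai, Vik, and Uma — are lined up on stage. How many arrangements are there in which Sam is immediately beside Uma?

48

Treat {Sam, Uma} as a single unit. There are 4 units to order, and the pair itself can be ordered 2 ways.
So the count is 2·(4)! = 48.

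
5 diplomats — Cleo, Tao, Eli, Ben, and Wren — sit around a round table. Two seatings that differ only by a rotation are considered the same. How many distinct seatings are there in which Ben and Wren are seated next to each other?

Glue Ben and Wren into a block (2 internal orders). Seating 4 units around a circle gives (3)! arrangements.
So 2 × (3)! = 2 × 6 = 12.

12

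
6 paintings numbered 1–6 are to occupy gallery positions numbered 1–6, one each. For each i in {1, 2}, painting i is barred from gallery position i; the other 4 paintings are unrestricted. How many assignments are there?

504

Let Aᵢ (for i ∈ {1, 2}) be the placements that put painting i in its forbidden gallery position. Any j of these fix j positions, leaving (6−j)! ways to fill the rest, and there are C(2,j) ways to pick which j.
By inclusion–exclusion, the number of valid placements is Σ_{j=0}^{2} (−1)^j C(2,j)·(6−j)!.
Computing: 720 − 240 + 24 = 504.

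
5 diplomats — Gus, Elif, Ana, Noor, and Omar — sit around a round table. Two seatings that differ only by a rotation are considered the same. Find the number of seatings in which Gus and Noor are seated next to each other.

Glue Gus and Noor into a block (2 internal orders). Seating 4 units around a circle gives (3)! arrangements.
So 2 × (3)! = 2 × 6 = 12.

12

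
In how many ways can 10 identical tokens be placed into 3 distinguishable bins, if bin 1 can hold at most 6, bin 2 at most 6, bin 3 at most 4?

25

Without the upper bounds there are C(12,2) = 66 ways to split 10 among 3 bins.
Subtract solutions that violate a single cap (substitute x_i' = x_i − (cap_i+1)): x_1 ≥ 7 gives C(5,2) = 10; x_2 ≥ 7 gives C(5,2) = 10; x_3 ≥ 5 gives C(7,2) = 21. Together 41.
No two caps can be exceeded simultaneously, so the pair terms are all 0.
By inclusion–exclusion the count is 66 − 41 + 0 = 25.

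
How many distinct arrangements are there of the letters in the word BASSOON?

1260

Letter multiplicities in BASSOON: A×1, B×1, N×1, O×2, S×2.
Dividing 7! = 5040 by 2!·2! = 4 for the repeated letters gives 1260.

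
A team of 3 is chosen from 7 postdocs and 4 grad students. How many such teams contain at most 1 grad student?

Split by how many grad students are chosen (0 through 1).
Sum: C(4,0)·C(7,3) + C(4,1)·C(7,2) = 35 + 84 = 119.

119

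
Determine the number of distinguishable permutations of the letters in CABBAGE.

Letter multiplicities in CABBAGE: A×2, B×2, C×1, E×1, G×1.
So there are 7! / (2!·2!) = 1260 distinguishable arrangements.

1260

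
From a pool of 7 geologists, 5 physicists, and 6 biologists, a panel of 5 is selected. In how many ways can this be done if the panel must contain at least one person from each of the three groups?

6055

With no constraint there are C(18,5) = 8568 possible selections.
Selections missing a whole group: no geologists → C(11,5) = 462; no physicists → C(13,5) = 1287; no biologists → C(12,5) = 792.
Add back selections omitting two groups (i.e. drawn from a single group): C(7,5) + C(5,5) + C(6,5) = 28.
By inclusion–exclusion: 8568 − 2541 + 28 = 6055.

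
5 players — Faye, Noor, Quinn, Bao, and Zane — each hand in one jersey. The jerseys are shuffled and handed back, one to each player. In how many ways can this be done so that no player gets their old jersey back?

Count assignments avoiding every fixed point. For any j of the 5 players fixed to their old jersey, the other 5−j can be arranged in (5−j)! ways.
By inclusion–exclusion this is Σ_{j=0}^{5} (−1)^j C(5,j)·(5−j)!.
Computing: 120 − 120 + 60 − 20 + 5 − 1 = 44.

44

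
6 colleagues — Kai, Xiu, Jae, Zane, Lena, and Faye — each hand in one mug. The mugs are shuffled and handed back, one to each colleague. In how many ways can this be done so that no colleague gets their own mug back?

Let Aᵢ be the assignments in which colleague i gets their own mug. We want the size of the complement of A₁∪…∪A_6.
By inclusion–exclusion this is Σ_{j=0}^{6} (−1)^j C(6,j)·(6−j)!.
Computing: 720 − 720 + 360 − 120 + 30 − 6 + 1 = 265.

265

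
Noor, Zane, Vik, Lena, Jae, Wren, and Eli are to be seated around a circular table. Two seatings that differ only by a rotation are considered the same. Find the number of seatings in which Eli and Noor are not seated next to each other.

All circular seatings of 7 people number (6)! = 720.
Seatings with Eli beside Noor: treat them as a block with 2 internal orders, giving 2 × (5)! = 240.
Subtracting, 720 − 240 = 480.

480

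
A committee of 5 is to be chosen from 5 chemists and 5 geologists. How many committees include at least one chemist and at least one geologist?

250

Total 5-person selections from all 10: C(10,5) = 252.
Subtract selections that omit an entire group: no chemists → C(5,5) = 1; no geologists → C(5,5) = 1.
Both groups omitted at once is impossible, so 252 − 2 = 250.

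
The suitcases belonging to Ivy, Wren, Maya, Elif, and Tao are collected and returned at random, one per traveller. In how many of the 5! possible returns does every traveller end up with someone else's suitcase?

44

Let Aᵢ be the assignments in which traveller i gets their own suitcase. We want the size of the complement of A₁∪…∪A_5.
By inclusion–exclusion this is Σ_{j=0}^{5} (−1)^j C(5,j)·(5−j)!.
Computing: 120 − 120 + 60 − 20 + 5 − 1 = 44.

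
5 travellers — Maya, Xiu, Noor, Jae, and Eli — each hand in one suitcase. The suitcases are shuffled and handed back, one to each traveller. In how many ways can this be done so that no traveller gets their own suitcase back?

44

Let Aᵢ be the assignments in which traveller i gets their own suitcase. We want the size of the complement of A₁∪…∪A_5.
By inclusion–exclusion this is Σ_{j=0}^{5} (−1)^j C(5,j)·(5−j)!.
Computing: 120 − 120 + 60 − 20 + 5 − 1 = 44.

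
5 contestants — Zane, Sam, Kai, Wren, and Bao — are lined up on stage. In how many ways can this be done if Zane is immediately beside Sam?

48

Place the 3 others and the Zane-Sam pair as 4 objects in a line; the pair has 2 internal arrangements.
That gives 2 × 4! = 2 × 24 = 48.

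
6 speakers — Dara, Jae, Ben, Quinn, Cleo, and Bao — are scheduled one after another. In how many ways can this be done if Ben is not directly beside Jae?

480

Of the 6! = 720 arrangements, those with Ben and Jae adjacent number 2 × 5! = 240 (treat the pair as a block with 2 internal orders).
Complementary counting: 720 − 240 = 480.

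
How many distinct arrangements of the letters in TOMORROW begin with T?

420

Fix T in the first position and arrange the remaining 7 letters.
Those 7 letters have O appearing 3 times and R appearing twice, giving (7)!/(3!·2!) = 420.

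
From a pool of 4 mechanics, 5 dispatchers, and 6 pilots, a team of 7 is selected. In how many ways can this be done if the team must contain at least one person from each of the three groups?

5949

Unrestricted: C(15,7) = 6435 ways to pick any 7 of the 15.
Selections missing a whole group: no mechanics → C(11,7) = 330; no dispatchers → C(10,7) = 120; no pilots → C(9,7) = 36.
Add back selections omitting two groups (i.e. drawn from a single group): C(4,7) + C(5,7) + C(6,7) = 0.
By inclusion–exclusion: 6435 − 486 + 0 = 5949.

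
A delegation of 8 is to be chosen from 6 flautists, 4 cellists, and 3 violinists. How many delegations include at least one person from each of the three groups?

1233

Unrestricted: C(13,8) = 1287 ways to pick any 8 of the 13.
Subtract selections that omit an entire group: no flautists → C(7,8) = 0; no cellists → C(9,8) = 9; no violinists → C(10,8) = 45.
Add back selections omitting two groups (i.e. drawn from a single group): C(6,8) + C(4,8) + C(3,8) = 0.
By inclusion–exclusion: 1287 − 54 + 0 = 1233.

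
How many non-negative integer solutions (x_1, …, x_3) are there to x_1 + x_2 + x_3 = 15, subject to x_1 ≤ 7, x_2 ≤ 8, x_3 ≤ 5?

By stars and bars, unrestricted non-negative solutions to x_1+…+x_3 = 15 number C(15+2,2) = 136.
Subtract solutions that violate a single cap (substitute x_i' = x_i − (cap_i+1)): x_1 ≥ 8 gives C(9,2) = 36; x_2 ≥ 9 gives C(8,2) = 28; x_3 ≥ 6 gives C(11,2) = 55. Together 119.
Add back pairs where two caps are both exceeded: 0 + 3 + 1 = 4.
By inclusion–exclusion the count is 136 − 119 + 4 = 21.

21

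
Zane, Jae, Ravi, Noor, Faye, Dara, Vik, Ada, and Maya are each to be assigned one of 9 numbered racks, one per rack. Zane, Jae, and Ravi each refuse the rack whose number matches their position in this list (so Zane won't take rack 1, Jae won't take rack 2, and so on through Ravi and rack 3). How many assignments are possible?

Let Aᵢ (for i ∈ {1, 2, 3}) be the placements that put person i in their forbidden rack. Any j of these fix j positions, leaving (9−j)! ways to fill the rest, and there are C(3,j) ways to pick which j.
By inclusion–exclusion, the number of valid placements is Σ_{j=0}^{3} (−1)^j C(3,j)·(9−j)!.
Computing: 362880 − 120960 + 15120 − 720 = 256320.

256320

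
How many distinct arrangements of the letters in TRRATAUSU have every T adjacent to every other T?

5040

Treat the 2 copies of T as a single block. The multiset to arrange is then {TT, A, A, R, R, S, U, U}, 8 items in all.
That gives (8)!/(2!·2!·2!) = 5040 arrangements.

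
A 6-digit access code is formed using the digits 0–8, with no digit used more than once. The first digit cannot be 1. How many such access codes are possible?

53760

The first digit has 9−1 = 8 choices (anything except 1).
The remaining 5 digits are filled from the other 8 symbols without repetition: 8 × 7 × 6 × 5 × 4 = 6720.
Total: 8 × 6720 = 53760.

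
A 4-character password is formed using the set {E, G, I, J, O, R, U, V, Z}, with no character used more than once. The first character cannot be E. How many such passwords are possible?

2688

The first character has 9−1 = 8 choices (anything except E).
The remaining 3 characters are filled from the other 8 symbols without repetition: 8 × 7 × 6 = 336.
Total: 8 × 336 = 2688.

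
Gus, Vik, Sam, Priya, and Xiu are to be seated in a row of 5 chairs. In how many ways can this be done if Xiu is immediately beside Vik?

Glue Xiu and Vik into one block (2 internal orders), leaving 4 units to arrange in a row.
So the count is 2·(4)! = 48.

48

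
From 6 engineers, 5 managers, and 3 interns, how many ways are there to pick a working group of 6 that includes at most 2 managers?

Split by how many managers are chosen (0 through 2).
Sum: C(5,0)·C(9,6) + C(5,1)·C(9,5) + C(5,2)·C(9,4) = 84 + 630 + 1260 = 1974.

1974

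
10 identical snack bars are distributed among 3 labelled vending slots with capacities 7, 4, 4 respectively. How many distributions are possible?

Without the upper bounds there are C(12,2) = 66 ways to split 10 among 3 vending slots.
Subtract solutions that violate a single cap (substitute x_i' = x_i − (cap_i+1)): x_1 ≥ 8 gives C(4,2) = 6; x_2 ≥ 5 gives C(7,2) = 21; x_3 ≥ 5 gives C(7,2) = 21. Together 48.
Add back pairs where two caps are both exceeded: 0 + 0 + 1 = 1.
By inclusion–exclusion the count is 66 − 48 + 1 = 19.

19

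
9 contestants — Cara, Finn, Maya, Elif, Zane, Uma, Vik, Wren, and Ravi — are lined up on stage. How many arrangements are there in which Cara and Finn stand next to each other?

Glue Cara and Finn into one block (2 internal orders), leaving 8 units to arrange in a row.
So the count is 2·(8)! = 80640.

80640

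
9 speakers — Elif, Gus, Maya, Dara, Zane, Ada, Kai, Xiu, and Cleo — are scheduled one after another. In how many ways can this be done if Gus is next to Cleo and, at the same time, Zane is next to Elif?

Treat {Gus,Cleo} as one block (2 orders) and {Zane,Elif} as another (2 orders).
That leaves 7 units to arrange: 2 × 2 × 7! = 4 × 5040 = 20160.

20160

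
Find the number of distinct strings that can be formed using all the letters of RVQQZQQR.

The 8 letters of RVQQZQQR have repeats: Q appearing 4 times and R appearing twice.
The number of distinct arrangements is 8!/(4!·2!) = 40320/48 = 840.

840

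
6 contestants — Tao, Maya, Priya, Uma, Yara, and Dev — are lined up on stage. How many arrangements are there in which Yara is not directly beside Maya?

480

There are 6! = 720 arrangements in all. If Yara and Maya are adjacent, merging them into one block gives 2·(5)! = 240 arrangements.
Complementary counting: 720 − 240 = 480.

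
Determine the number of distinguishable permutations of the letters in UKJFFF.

120

The 6 letters of UKJFFF have repeats: F appearing 3 times.
Dividing 6! = 720 by 3! = 6 for the repeated letters gives 120.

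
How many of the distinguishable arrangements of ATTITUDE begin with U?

840

With the first slot taken by U, it remains to arrange the other 7 letters (ATTITDE).
Those 7 letters have T appearing 3 times, giving (7)!/(3!) = 840.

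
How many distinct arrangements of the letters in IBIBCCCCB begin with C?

560

With the first slot taken by C, it remains to arrange the other 8 letters (IBIBCCCB).
Those 8 letters have B appearing 3 times, C appearing 3 times, and I appearing twice, giving (8)!/(3!·3!·2!) = 560.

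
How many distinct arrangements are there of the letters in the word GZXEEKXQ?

10080

The 8 letters of GZXEEKXQ have repeats: E appearing twice and X appearing twice.
So there are 8! / (2!·2!) = 10080 distinguishable arrangements.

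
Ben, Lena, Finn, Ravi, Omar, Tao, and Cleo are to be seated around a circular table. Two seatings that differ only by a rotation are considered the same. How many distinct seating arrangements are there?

720

Around a circle, 7 distinct people have 7!/7 = (6)! = 720 rotationally distinct seatings.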